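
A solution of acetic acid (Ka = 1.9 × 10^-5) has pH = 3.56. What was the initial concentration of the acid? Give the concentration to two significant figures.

C₀ = 4.3 × 10^-3 M

[H+] = 10^(-3.56) = 2.75 × 10^-4 M = x
Ka = x²/(C₀ − x) ⇒ C₀ = x + x²/Ka
C₀ = 2.75 × 10^-4 + (2.75 × 10^-4)²/(1.9 × 10^-5) = 4.26 × 10^-3 M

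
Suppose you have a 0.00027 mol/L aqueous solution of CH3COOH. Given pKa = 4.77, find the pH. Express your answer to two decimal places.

CH3COOH ⇌ CH3COO- + H+
Ka = 10^(−4.77) = 1.70 × 10^-5
From the ICE table, Ka = [H+]²/(0.00027 − [H+]) = 1.70 × 10^-5.
[H+] is not negligible relative to C₀; solve [H+]² + 1.7e-05·[H+] − 4.59e-09 = 0.
[H+] = (−Ka + √(Ka² + 4·Ka·C₀))/2 = 5.98 × 10^-5 M
pH = −log(5.98 × 10^-5) = 4.22

pH = 4.22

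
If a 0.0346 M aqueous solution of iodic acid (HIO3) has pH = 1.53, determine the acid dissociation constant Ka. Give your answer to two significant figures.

Ka = 1.7 × 10^-1

[H+] = 10^(-1.53) = 2.95 × 10^-2 M
At equilibrium [HA] = 0.0346 − 2.95 × 10^-2 = 5.10 × 10^-3 M
Ka = [H+][A-]/[HA] = (2.95 × 10^-2)² / 5.10 × 10^-3 = 1.7 × 10^-1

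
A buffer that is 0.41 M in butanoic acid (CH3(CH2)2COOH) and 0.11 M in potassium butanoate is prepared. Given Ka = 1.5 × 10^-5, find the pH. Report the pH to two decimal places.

pH = 4.25

pKa = −log(1.5 × 10^-5) = 4.824
Using pH = pKa + log([base]/[acid]) with [base]/[acid] = 0.11/0.41:
pH = 4.824 + (-0.571) = 4.25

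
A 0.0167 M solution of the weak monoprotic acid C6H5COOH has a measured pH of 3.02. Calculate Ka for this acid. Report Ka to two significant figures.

Ka = 5.8 × 10^-5

[H+] = 10^(-3.02) = 9.55 × 10^-4 M
At equilibrium [HA] = 0.0167 − 9.55 × 10^-4 = 1.57 × 10^-2 M
Ka = [H+][A-]/[HA] = (9.55 × 10^-4)² / 1.57 × 10^-2 = 5.8 × 10^-5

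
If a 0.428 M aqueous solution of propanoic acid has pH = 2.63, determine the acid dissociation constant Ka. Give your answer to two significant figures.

Ka = 1.3 × 10^-5

[H+] = 10^(-2.63) = 2.34 × 10^-3 M
At equilibrium [HA] = 0.428 − 2.34 × 10^-3 = 4.26 × 10^-1 M
Ka = [H+][A-]/[HA] = (2.34 × 10^-3)² / 4.26 × 10^-1 = 1.3 × 10^-5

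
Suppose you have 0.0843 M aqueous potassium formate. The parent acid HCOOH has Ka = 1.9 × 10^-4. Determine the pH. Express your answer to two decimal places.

HCOO- is the conjugate base of the weak acid HCOOH.
Kb = Kw/Ka = 1.0×10^-14 / 1.9 × 10^-4 = 5.26 × 10^-11
Kb = [OH-]²/(0.0843 − [OH-]) = 5.26 × 10^-11
Since Kb ≪ C₀, [OH-] ≈ √(Kb·C₀) = 2.11 × 10^-6 M.
Check: 0.0025% ionized — well under 5%, approximation valid.
pOH = 5.68, so pH = 14.00 − pOH = 8.32

pH = 8.32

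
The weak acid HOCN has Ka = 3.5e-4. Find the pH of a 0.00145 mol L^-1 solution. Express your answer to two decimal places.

HOCN ⇌ OCN- + H+
Ka = [H+]²/(0.00145 − [H+]) = 3.5 × 10^-4
Here C₀/Ka ≈ 4.14, so the small-[H+] approximation fails. Use the quadratic:
[H+] = (−Ka + √(Ka² + 4·Ka·C₀))/2 = 5.59 × 10^-4 M
pH = −log[H+] = −log(5.59 × 10^-4) = 3.25

pH = 3.25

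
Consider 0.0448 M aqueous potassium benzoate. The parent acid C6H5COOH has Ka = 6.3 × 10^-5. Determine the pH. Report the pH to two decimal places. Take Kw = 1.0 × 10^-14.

pH = 8.43

C6H5COO- is the conjugate base of the weak acid C6H5COOH.
Kb = Kw/Ka = 1.0×10^-14 / 6.3 × 10^-5 = 1.59 × 10^-10
Kb = [OH-]²/(0.0448 − [OH-]) = 1.59 × 10^-10
Neglecting [OH-] in the denominator: [OH-] = √(1.59 × 10^-10 × 0.0448) = 2.67 × 10^-6 M
pOH = −log(2.67 × 10^-6) = 5.57; pH = 14.00 − 5.57 = 8.43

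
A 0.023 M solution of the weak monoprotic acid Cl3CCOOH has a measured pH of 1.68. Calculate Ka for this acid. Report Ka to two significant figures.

Ka = 2.1 × 10^-1

[H+] = 10^(-1.68) = 2.09 × 10^-2 M
At equilibrium [HA] = 0.023 − 2.09 × 10^-2 = 2.10 × 10^-3 M
Ka = [H+][A-]/[HA] = (2.09 × 10^-2)² / 2.10 × 10^-3 = 2.1 × 10^-1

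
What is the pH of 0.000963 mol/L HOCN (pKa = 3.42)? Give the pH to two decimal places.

HOCN ⇌ OCN- + H+
Ka = 10^(−3.42) = 3.80 × 10^-4
Ka = [H+]²/(0.000963 − [H+]) = 3.80 × 10^-4
The 5% rule fails; solving [H+]² + Ka·[H+] − Ka·C₀ = 0 exactly:
[H+] = (−Ka + √(Ka² + 4·Ka·C₀))/2 = 4.44 × 10^-4 M
pH = −log[H+] = −log(4.44 × 10^-4) = 3.35

pH = 3.35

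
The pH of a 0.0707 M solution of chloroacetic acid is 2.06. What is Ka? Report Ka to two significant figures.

[H+] = 10^(-2.06) = 8.71 × 10^-3 M
At equilibrium [HA] = 0.0707 − 8.71 × 10^-3 = 6.20 × 10^-2 M
Ka = [H+][A-]/[HA] = (8.71 × 10^-3)² / 6.20 × 10^-2 = 1.2 × 10^-3

Ka = 1.2 × 10^-3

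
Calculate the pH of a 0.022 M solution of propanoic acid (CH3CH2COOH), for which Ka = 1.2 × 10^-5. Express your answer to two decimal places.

CH3CH2COOH ⇌ CH3CH2COO- + H+
From the ICE table, Ka = [H+]²/(0.022 − [H+]) = 1.2 × 10^-5.
Since Ka ≪ C₀, [H+] ≈ √(Ka·C₀) = 5.14 × 10^-4 M.
pH = −log[H+] = −log(5.14 × 10^-4) = 3.29

pH = 3.29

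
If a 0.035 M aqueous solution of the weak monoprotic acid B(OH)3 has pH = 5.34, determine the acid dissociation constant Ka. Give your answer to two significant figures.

[H+] = 10^(-5.34) = 4.57 × 10^-6 M
At equilibrium [HA] = 0.035 − 4.57 × 10^-6 = 3.50 × 10^-2 M
Ka = [H+][A-]/[HA] = (4.57 × 10^-6)² / 3.50 × 10^-2 = 6.0 × 10^-10

Ka = 6.0 × 10^-10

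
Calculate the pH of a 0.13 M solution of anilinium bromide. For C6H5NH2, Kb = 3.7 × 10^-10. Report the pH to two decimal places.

C6H5NH3+ is the conjugate acid of the weak base C6H5NH2.
Ka = Kw/Kb = 1.0×10^-14 / 3.7 × 10^-10 = 2.70 × 10^-5
Ka = [H+]²/(0.13 − [H+]) = 2.70 × 10^-5
Assume [H+] ≪ 0.13: [H+] ≈ √(2.70 × 10^-5 × 0.13) = 1.87 × 10^-3 M
Check: 1.4% ionized — well under 5%, approximation valid.
pH = −log(1.87 × 10^-3) = 2.73

pH = 2.73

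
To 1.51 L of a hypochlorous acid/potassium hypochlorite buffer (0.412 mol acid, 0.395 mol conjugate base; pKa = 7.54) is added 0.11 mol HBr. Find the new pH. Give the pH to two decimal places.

After neutralization: n(HOCl) = 0.522 mol, n(OCl-) = 0.285 mol.
pH = pKa + log(n_OCl-/n_HOCl) = 7.54 + log(0.285/0.522) = 7.54 + (-0.263)

pH = 7.28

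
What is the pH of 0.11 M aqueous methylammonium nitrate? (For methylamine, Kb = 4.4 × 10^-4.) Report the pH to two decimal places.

pH = 5.80

CH3NH3+ is the conjugate acid of the weak base CH3NH2.
Ka = Kw/Kb = 1.0×10^-14 / 4.4 × 10^-4 = 2.27 × 10^-11
From the ICE table, Ka = [H+]²/(0.11 − [H+]) = 2.27 × 10^-11.
Assume [H+] ≪ 0.11: [H+] ≈ √(2.27 × 10^-11 × 0.11) = 1.58 × 10^-6 M
pH = −log(1.58 × 10^-6) = 5.80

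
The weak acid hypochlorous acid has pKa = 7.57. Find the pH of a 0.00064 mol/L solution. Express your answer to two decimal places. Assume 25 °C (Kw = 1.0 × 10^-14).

pH = 5.38

HOCl ⇌ OCl- + H+
Ka = 10^(−7.57) = 2.69 × 10^-8
Ka = [H+]²/(0.00064 − [H+]) = 2.69 × 10^-8
Assume [H+] ≪ 0.00064: [H+] ≈ √(2.69 × 10^-8 × 0.00064) = 4.15 × 10^-6 M
Check: 0.65% ionized — well under 5%, approximation valid.
pH = −log[H+] = −log(4.15 × 10^-6) = 5.38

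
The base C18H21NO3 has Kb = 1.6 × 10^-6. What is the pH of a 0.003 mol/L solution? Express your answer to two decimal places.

pH = 9.84

C18H21NO3 + H2O ⇌ C18H22NO3+ + OH-
From the ICE table, Kb = [OH-]²/(0.003 − [OH-]) = 1.6 × 10^-6.
Assume [OH-] ≪ 0.003: [OH-] ≈ √(1.6 × 10^-6 × 0.003) = 6.93 × 10^-5 M
pOH = −log(6.93 × 10^-5) = 4.16; pH = 14.00 − 4.16 = 9.84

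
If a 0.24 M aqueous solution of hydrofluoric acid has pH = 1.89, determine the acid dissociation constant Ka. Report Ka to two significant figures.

[H+] = 10^(-1.89) = 1.29 × 10^-2 M
At equilibrium [HA] = 0.24 − 1.29 × 10^-2 = 2.27 × 10^-1 M
Ka = [H+][A-]/[HA] = (1.29 × 10^-2)² / 2.27 × 10^-1 = 7.3 × 10^-4

Ka = 7.3 × 10^-4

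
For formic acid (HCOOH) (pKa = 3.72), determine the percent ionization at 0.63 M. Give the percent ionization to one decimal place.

1.7%

HCOOH ⇌ HCOO- + H+; let x = [H+] at equilibrium.
Ka = 10^(−3.72) = 1.91 × 10^-4
x ≈ √(Ka·C₀) = √(1.91 × 10^-4 × 0.63) = 1.10 × 10^-2 M
% ionization = x/C₀ × 100% = 1.10 × 10^-2/0.63 × 100% = 1.7%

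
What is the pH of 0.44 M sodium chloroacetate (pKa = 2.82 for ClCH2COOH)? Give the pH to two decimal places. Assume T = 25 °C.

pH = 8.23

ClCH2COO- is the conjugate base of the weak acid ClCH2COOH.
Ka = 10^(−2.82) = 1.51 × 10^-3
Kb = Kw/Ka = 1.0×10^-14 / 1.51 × 10^-3 = 6.62 × 10^-12
From the ICE table, Kb = [OH-]²/(0.44 − [OH-]) = 6.62 × 10^-12.
Neglecting [OH-] in the denominator: [OH-] = √(6.62 × 10^-12 × 0.44) = 1.71 × 10^-6 M
Check: 0.00039% ionized — well under 5%, approximation valid.
pOH = 5.77, so pH = 14.00 − pOH = 8.23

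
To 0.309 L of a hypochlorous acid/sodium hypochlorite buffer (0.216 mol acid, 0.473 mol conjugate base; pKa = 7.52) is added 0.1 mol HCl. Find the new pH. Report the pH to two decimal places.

Added H+ converts OCl- to HOCl: HOCl → 0.316 mol, OCl- → 0.373 mol.
pH = pKa + log([A⁻]/[HA]) = 7.52 + log(0.373/0.316) = 7.52 +0.072

pH = 7.59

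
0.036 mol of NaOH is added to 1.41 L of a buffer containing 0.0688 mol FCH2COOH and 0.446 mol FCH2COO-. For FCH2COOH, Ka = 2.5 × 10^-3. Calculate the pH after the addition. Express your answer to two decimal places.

After neutralization: n(FCH2COOH) = 0.0328 mol, n(FCH2COO-) = 0.482 mol.
pKa = −log(2.5 × 10^-3) = 2.602
Henderson–Hasselbalch with mole ratio 0.482/0.0328: pH = 2.602 + (+1.167)

pH = 3.77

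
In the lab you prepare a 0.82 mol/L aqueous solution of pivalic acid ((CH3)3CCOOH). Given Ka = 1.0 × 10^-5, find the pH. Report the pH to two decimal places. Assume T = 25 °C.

(CH3)3CCOOH ⇌ (CH3)3CCOO- + H+
From the ICE table, Ka = x²/(0.82 − x) = 1.0 × 10^-5.
Neglecting x in the denominator: x = √(1.0 × 10^-5 × 0.82) = 2.86 × 10^-3 M
Check: 0.35% ionized — well under 5%, approximation valid.
pH = −log[H+] = −log(2.86 × 10^-3) = 2.54

pH = 2.54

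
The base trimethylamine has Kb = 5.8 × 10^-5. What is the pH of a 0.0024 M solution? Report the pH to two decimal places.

(CH3)3N + H2O ⇌ (CH3)3NH+ + OH-
Kb = [OH-]²/(0.0024 − [OH-]) = 5.8 × 10^-5
Here C₀/Kb ≈ 41.4, so the small-[OH-] approximation fails. Use the quadratic:
[OH-] = [−5.8e-05 + √(5.8e-05² + 5.57e-07)]/2 = 3.45 × 10^-4 M
pOH = 3.46, so pH = 14.00 − pOH = 10.54

pH = 10.54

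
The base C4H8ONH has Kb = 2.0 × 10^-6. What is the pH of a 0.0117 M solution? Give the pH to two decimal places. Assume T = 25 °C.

C4H8ONH + H2O ⇌ C4H8ONH2+ + OH-
Let x = [OH-] at equilibrium. Kb = x²/(0.0117 − x).
Neglecting x in the denominator: x = √(2.0 × 10^-6 × 0.0117) = 1.53 × 10^-4 M
(x/C₀ = 1.3% < 5%, so the approximation holds.)
pOH = −log(1.53 × 10^-4) = 3.82; pH = 14.00 − 3.82 = 10.18

pH = 10.18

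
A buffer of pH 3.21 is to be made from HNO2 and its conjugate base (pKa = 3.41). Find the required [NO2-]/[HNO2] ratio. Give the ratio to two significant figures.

pH = pKa + log(r) ⇒ log(r) = 3.21 − 3.41 = -0.20
r = [NO2-]/[HNO2] = 10^(-0.20) = 0.631

ratio = 0.63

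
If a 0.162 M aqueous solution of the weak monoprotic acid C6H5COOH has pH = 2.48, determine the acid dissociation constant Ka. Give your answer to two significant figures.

Ka = 6.9 × 10^-5

[H+] = 10^(-2.48) = 3.31 × 10^-3 M
At equilibrium [HA] = 0.162 − 3.31 × 10^-3 = 1.59 × 10^-1 M
Ka = [H+][A-]/[HA] = (3.31 × 10^-3)² / 1.59 × 10^-1 = 6.9 × 10^-5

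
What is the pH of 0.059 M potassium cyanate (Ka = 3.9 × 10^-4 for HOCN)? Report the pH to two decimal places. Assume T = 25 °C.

OCN- is the conjugate base of the weak acid HOCN.
Kb = Kw/Ka = 1.0×10^-14 / 3.9 × 10^-4 = 2.56 × 10^-11
From the ICE table, Kb = x²/(0.059 − x) = 2.56 × 10^-11.
Assume x ≪ 0.059: x ≈ √(2.56 × 10^-11 × 0.059) = 1.23 × 10^-6 M
(x/C₀ = 0.0021% < 5%, so the approximation holds.)
pOH = −log(1.23 × 10^-6) = 5.91; pH = 14.00 − 5.91 = 8.09

pH = 8.09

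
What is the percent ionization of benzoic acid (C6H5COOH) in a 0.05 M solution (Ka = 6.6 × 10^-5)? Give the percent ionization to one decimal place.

3.6%

C6H5COOH ⇌ C6H5COO- + H+; let x = [H+] at equilibrium.
x ≈ √(Ka·C₀) = √(6.6 × 10^-5 × 0.05) = 1.82 × 10^-3 M
Fraction ionized = 1.82 × 10^-3 / 0.05 = 0.0364 → 3.6%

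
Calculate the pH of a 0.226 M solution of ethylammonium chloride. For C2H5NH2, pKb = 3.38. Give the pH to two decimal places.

pH = 5.63

C2H5NH3+ is the conjugate acid of the weak base C2H5NH2.
Kb = 10^(−3.38) = 4.17 × 10^-4
Ka = Kw/Kb = 1.0×10^-14 / 4.17 × 10^-4 = 2.40 × 10^-11
From the ICE table, Ka = x²/(0.226 − x) = 2.40 × 10^-11.
Neglecting x in the denominator: x = √(2.40 × 10^-11 × 0.226) = 2.33 × 10^-6 M
pH = −log(2.33 × 10^-6) = 5.63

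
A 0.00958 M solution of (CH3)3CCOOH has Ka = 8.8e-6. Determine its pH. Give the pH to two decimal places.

pH = 3.54

(CH3)3CCOOH ⇌ (CH3)3CCOO- + H+
From the ICE table, Ka = [H+]²/(0.00958 − [H+]) = 8.8 × 10^-6.
Assume [H+] ≪ 0.00958: [H+] ≈ √(8.8 × 10^-6 × 0.00958) = 2.90 × 10^-4 M
([H+]/C₀ = 3% < 5%, so the approximation holds.)
pH = −log(2.90 × 10^-4) = 3.54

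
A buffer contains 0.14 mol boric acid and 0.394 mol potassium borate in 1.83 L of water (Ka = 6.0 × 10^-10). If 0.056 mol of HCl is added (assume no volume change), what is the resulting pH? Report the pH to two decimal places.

pH = 9.46

After neutralization: n(B(OH)3) = 0.196 mol, n(B(OH)4-) = 0.338 mol.
pKa = −log(6.0 × 10^-10) = 9.222
pH = pKa + log(n_B(OH)4-/n_B(OH)3) = 9.222 + log(0.338/0.196) = 9.222 + (+0.237)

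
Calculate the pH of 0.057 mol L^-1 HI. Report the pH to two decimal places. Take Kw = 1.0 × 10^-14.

pH = 1.24

HI is a strong acid and dissociates completely, so [H+] = 0.057 M.
pH = -log(0.057) = 1.24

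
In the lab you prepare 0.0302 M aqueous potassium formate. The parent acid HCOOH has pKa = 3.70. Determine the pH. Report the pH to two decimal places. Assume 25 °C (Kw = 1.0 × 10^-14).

HCOO- is the conjugate base of the weak acid HCOOH.
Ka = 10^(−3.70) = 2.00 × 10^-4
Kb = Kw/Ka = 1.0×10^-14 / 2.00 × 10^-4 = 5.00 × 10^-11
Let x = [OH-] at equilibrium. Kb = x²/(0.0302 − x).
Assume x ≪ 0.0302: x ≈ √(5.00 × 10^-11 × 0.0302) = 1.23 × 10^-6 M
(x/C₀ = 0.0041% < 5%, so the approximation holds.)
pOH = 5.91, so pH = 14.00 − pOH = 8.09

pH = 8.09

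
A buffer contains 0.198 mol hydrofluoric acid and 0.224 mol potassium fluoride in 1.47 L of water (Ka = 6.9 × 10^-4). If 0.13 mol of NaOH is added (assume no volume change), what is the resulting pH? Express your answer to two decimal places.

OH- converts HF to F-: HF → 0.068 mol, F- → 0.354 mol.
pKa = −log(6.9 × 10^-4) = 3.161
pH = pKa + log(n_F-/n_HF) = 3.161 + log(0.354/0.068) = 3.161 + (+0.716)

pH = 3.88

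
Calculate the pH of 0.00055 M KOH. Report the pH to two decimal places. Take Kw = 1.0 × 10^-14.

pH = 10.74

KOH is a strong base; [OH-] = 0.00055 M.
pOH = -log(0.00055) = 3.26
pH = 14.00 - 3.26 = 10.74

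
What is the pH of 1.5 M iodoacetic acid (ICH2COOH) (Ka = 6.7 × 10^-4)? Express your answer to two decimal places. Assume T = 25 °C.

pH = 1.50

ICH2COOH ⇌ ICH2COO- + H+
Ka = [H+]²/(1.5 − [H+]) = 6.7 × 10^-4
Neglecting [H+] in the denominator: [H+] = √(6.7 × 10^-4 × 1.5) = 3.17 × 10^-2 M
([H+]/C₀ = 2.1% < 5%, so the approximation holds.)
pH = −log[H+] = −log(3.17 × 10^-2) = 1.50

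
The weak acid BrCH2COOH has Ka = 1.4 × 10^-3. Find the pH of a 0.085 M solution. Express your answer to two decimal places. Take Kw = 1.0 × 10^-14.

BrCH2COOH ⇌ BrCH2COO- + H+
From the ICE table, Ka = [H+]²/(0.085 − [H+]) = 1.4 × 10^-3.
[H+] is not negligible relative to C₀; solve [H+]² + 0.0014·[H+] − 0.000119 = 0.
[H+] = [−0.0014 + √(0.0014² + 0.000476)]/2 = 1.02 × 10^-2 M
pH = −log(1.02 × 10^-2) = 1.99

pH = 1.99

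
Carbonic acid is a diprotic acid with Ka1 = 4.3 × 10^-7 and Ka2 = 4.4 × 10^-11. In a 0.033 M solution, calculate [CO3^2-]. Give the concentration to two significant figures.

First ionization gives [H+] ≈ [HCO3-] = 1.19 × 10^-4 M.
Second step: Ka2 = [H+][CO3^2-]/[HCO3-] ≈ [CO3^2-] (since [H+] ≈ [HCO3-]).
So [CO3^2-] ≈ Ka2.

4.4 × 10^-11 M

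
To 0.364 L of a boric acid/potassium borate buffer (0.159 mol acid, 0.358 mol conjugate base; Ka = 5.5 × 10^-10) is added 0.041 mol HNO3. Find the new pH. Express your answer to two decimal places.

Added H+ converts B(OH)4- to B(OH)3: B(OH)3 → 0.2 mol, B(OH)4- → 0.317 mol.
pKa = −log(5.5 × 10^-10) = 9.260
pH = pKa + log([A⁻]/[HA]) = 9.260 + log(0.317/0.2) = 9.260 +0.200

pH = 9.46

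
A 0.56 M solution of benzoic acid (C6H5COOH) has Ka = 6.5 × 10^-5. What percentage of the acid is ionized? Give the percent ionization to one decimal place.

1.1%

C6H5COOH ⇌ C6H5COO- + H+; let x = [H+] at equilibrium.
x ≈ √(Ka·C₀) = √(6.5 × 10^-5 × 0.56) = 6.03 × 10^-3 M
% ionization = x/C₀ × 100% = 6.03 × 10^-3/0.56 × 100% = 1.1%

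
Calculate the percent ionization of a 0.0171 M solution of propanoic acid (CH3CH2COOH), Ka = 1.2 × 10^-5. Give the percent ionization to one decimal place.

2.6%

CH3CH2COOH ⇌ CH3CH2COO- + H+; let x = [H+] at equilibrium.
x ≈ √(Ka·C₀) = √(1.2 × 10^-5 × 0.0171) = 4.53 × 10^-4 M
Fraction ionized = 4.53 × 10^-4 / 0.0171 = 0.0265 → 2.6%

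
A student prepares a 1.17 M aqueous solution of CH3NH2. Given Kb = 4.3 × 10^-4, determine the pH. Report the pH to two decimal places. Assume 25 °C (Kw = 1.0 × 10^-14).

CH3NH2 + H2O ⇌ CH3NH3+ + OH-
From the ICE table, Kb = x²/(1.17 − x) = 4.3 × 10^-4.
Neglecting x in the denominator: x = √(4.3 × 10^-4 × 1.17) = 2.24 × 10^-2 M
pOH = 1.65, so pH = 14.00 − pOH = 12.35

pH = 12.35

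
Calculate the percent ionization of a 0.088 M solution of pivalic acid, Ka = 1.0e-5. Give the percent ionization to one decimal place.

1.1%

(CH3)3CCOOH ⇌ (CH3)3CCOO- + H+; let x = [H+] at equilibrium.
x ≈ √(Ka·C₀) = √(1.0 × 10^-5 × 0.088) = 9.38 × 10^-4 M
% ionization = x/C₀ × 100% = 9.38 × 10^-4/0.088 × 100% = 1.1%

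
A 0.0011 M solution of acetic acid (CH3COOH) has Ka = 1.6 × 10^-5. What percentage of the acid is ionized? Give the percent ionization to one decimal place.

11.4%

CH3COOH ⇌ CH3COO- + H+; let x = [H+] at equilibrium.
Ka = x²/(C₀ − x); solving the quadratic gives x = 1.25 × 10^-4 M.
% ionization = x/C₀ × 100% = 1.25 × 10^-4/0.0011 × 100% = 11.4%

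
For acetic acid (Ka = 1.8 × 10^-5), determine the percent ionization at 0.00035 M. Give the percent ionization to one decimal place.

20.3%

CH3COOH ⇌ CH3COO- + H+; let x = [H+] at equilibrium.
Ka = x²/(C₀ − x); solving the quadratic gives x = 7.09 × 10^-5 M.
% ionization = x/C₀ × 100% = 7.09 × 10^-5/0.00035 × 100% = 20.3%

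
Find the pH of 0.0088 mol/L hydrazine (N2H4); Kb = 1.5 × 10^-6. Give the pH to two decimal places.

N2H4 + H2O ⇌ N2H5+ + OH-
Let x = [OH-] at equilibrium. Kb = x²/(0.0088 − x).
Since Kb ≪ C₀, x ≈ √(Kb·C₀) = 1.15 × 10^-4 M.
(x/C₀ = 1.3% < 5%, so the approximation holds.)
pOH = −log(1.15 × 10^-4) = 3.94; pH = 14.00 − 3.94 = 10.06

pH = 10.06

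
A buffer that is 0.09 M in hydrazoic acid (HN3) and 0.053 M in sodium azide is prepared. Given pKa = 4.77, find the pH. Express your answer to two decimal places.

pH = pKa + log([A⁻]/[HA]) = 4.77 + log(0.053/0.09)
pH = 4.77 + (-0.230) = 4.54

pH = 4.54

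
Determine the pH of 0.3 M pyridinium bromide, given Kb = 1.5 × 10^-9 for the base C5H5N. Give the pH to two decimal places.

C5H5NH+ is the conjugate acid of the weak base C5H5N.
Ka = Kw/Kb = 1.0×10^-14 / 1.5 × 10^-9 = 6.67 × 10^-6
Ka = [H+]²/(0.3 − [H+]) = 6.67 × 10^-6
Since Ka ≪ C₀, [H+] ≈ √(Ka·C₀) = 1.41 × 10^-3 M.
([H+]/C₀ = 0.47% < 5%, so the approximation holds.)
pH = −log(1.41 × 10^-3) = 2.85

pH = 2.85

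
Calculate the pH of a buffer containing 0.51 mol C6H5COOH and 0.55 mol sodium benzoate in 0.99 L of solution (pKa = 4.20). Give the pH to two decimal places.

pH = 4.23

pH = pKa + log([A⁻]/[HA]) = 4.20 + log(0.55/0.51)
pH = 4.20 + (+0.033) = 4.23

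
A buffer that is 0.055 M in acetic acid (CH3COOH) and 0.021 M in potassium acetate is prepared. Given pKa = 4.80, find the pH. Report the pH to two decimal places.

pH = 4.38

Using pH = pKa + log([base]/[acid]) with [base]/[acid] = 0.021/0.055:
pH = 4.80 + (-0.418) = 4.38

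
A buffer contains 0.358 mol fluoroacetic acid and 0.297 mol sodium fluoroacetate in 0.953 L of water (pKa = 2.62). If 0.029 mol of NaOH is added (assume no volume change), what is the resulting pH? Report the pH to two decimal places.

After neutralization: n(FCH2COOH) = 0.329 mol, n(FCH2COO-) = 0.326 mol.
Henderson–Hasselbalch with mole ratio 0.326/0.329: pH = 2.62 + (-0.004)

pH = 2.62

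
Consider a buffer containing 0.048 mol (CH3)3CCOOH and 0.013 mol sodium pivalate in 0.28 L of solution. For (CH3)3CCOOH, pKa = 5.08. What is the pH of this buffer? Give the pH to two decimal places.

pH = 4.51

Using pH = pKa + log([base]/[acid]) with [base]/[acid] = 0.013/0.048:
pH = 5.08 + (-0.567) = 4.51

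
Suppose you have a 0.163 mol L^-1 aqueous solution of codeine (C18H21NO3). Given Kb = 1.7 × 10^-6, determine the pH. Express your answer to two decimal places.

pH = 10.72

C18H21NO3 + H2O ⇌ C18H22NO3+ + OH-
Let x = [OH-] at equilibrium. Kb = x²/(0.163 − x).
Neglecting x in the denominator: x = √(1.7 × 10^-6 × 0.163) = 5.26 × 10^-4 M
Check: 0.32% ionized — well under 5%, approximation valid.
pOH = 3.28, so pH = 14.00 − pOH = 10.72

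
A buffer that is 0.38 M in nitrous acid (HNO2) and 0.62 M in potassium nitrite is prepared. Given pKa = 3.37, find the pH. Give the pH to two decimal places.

pH = 3.58

pH = pKa + log([A⁻]/[HA]) = 3.37 + log(0.62/0.38)
pH = 3.37 + (+0.213) = 3.58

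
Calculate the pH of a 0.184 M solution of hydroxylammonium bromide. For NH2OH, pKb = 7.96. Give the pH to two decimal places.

pH = 3.39

NH3OH+ is the conjugate acid of the weak base NH2OH.
Kb = 10^(−7.96) = 1.10 × 10^-8
Ka = Kw/Kb = 1.0×10^-14 / 1.10 × 10^-8 = 9.09 × 10^-7
Ka = x²/(0.184 − x) = 9.09 × 10^-7
Neglecting x in the denominator: x = √(9.09 × 10^-7 × 0.184) = 4.09 × 10^-4 M
Check: 0.22% ionized — well under 5%, approximation valid.
pH = −log(4.09 × 10^-4) = 3.39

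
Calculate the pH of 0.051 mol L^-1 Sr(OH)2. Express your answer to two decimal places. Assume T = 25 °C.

Sr(OH)2 is a strong base (each formula unit releases 2 OH-); [OH-] = 0.102 M.
pOH = -log(0.102) = 0.99
pH = 14.00 - 0.99 = 13.01

pH = 13.01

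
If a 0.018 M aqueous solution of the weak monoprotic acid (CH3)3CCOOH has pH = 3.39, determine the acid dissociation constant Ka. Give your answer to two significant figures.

[H+] = 10^(-3.39) = 4.07 × 10^-4 M
At equilibrium [HA] = 0.018 − 4.07 × 10^-4 = 1.76 × 10^-2 M
Ka = [H+][A-]/[HA] = (4.07 × 10^-4)² / 1.76 × 10^-2 = 9.4 × 10^-6

Ka = 9.4 × 10^-6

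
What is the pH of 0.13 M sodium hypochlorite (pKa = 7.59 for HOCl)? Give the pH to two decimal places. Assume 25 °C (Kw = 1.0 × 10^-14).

OCl- is the conjugate base of the weak acid HOCl.
Ka = 10^(−7.59) = 2.57 × 10^-8
Kb = Kw/Ka = 1.0×10^-14 / 2.57 × 10^-8 = 3.89 × 10^-7
Let x = [OH-] at equilibrium. Kb = x²/(0.13 − x).
Neglecting x in the denominator: x = √(3.89 × 10^-7 × 0.13) = 2.25 × 10^-4 M
pOH = −log(2.25 × 10^-4) = 3.65; pH = 14.00 − 3.65 = 10.35

pH = 10.35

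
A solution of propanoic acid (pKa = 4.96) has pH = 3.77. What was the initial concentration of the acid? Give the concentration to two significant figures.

C₀ = 2.8 × 10^-3 M

[H+] = 10^(-3.77) = 1.70 × 10^-4 M = x
Ka = 10^(−4.96) = 1.10 × 10^-5
Ka = x²/(C₀ − x) ⇒ C₀ = x + x²/Ka
C₀ = 1.70 × 10^-4 + (1.70 × 10^-4)²/(1.10 × 10^-5) = 2.80 × 10^-3 M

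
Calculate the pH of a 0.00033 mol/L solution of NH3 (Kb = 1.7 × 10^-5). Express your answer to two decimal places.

NH3 + H2O ⇌ NH4+ + OH-
Let x = [OH-] at equilibrium. Kb = x²/(0.00033 − x).
x is not negligible relative to C₀; solve x² + 1.7e-05·x − 5.61e-09 = 0.
x = [−1.7e-05 + √(1.7e-05² + 2.24e-08)]/2 = 6.69 × 10^-5 M
pOH = −log(6.69 × 10^-5) = 4.17; pH = 14.00 − 4.17 = 9.83

pH = 9.83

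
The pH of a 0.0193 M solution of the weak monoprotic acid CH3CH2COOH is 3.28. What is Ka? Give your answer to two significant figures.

[H+] = 10^(-3.28) = 5.25 × 10^-4 M
At equilibrium [HA] = 0.0193 − 5.25 × 10^-4 = 1.88 × 10^-2 M
Ka = [H+][A-]/[HA] = (5.25 × 10^-4)² / 1.88 × 10^-2 = 1.5 × 10^-5

Ka = 1.5 × 10^-5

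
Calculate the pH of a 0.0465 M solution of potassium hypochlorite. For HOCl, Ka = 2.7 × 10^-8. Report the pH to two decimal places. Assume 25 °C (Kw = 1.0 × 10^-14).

OCl- is the conjugate base of the weak acid HOCl.
Kb = Kw/Ka = 1.0×10^-14 / 2.7 × 10^-8 = 3.70 × 10^-7
From the ICE table, Kb = [OH-]²/(0.0465 − [OH-]) = 3.70 × 10^-7.
Assume [OH-] ≪ 0.0465: [OH-] ≈ √(3.70 × 10^-7 × 0.0465) = 1.31 × 10^-4 M
pOH = −log(1.31 × 10^-4) = 3.88; pH = 14.00 − 3.88 = 10.12

pH = 10.12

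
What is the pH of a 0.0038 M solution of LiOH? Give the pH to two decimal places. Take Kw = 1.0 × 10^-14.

pH = 11.58

LiOH is a strong base; [OH-] = 0.0038 M.
pOH = -log(0.0038) = 2.42
pH = 14.00 - 2.42 = 11.58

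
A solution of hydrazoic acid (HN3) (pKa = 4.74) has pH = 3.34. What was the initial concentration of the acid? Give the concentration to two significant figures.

[H+] = 10^(-3.34) = 4.57 × 10^-4 M = x
Ka = 10^(−4.74) = 1.82 × 10^-5
Ka = x²/(C₀ − x) ⇒ C₀ = x + x²/Ka
C₀ = 4.57 × 10^-4 + (4.57 × 10^-4)²/(1.82 × 10^-5) = 1.19 × 10^-2 M

C₀ = 1.2 × 10^-2 M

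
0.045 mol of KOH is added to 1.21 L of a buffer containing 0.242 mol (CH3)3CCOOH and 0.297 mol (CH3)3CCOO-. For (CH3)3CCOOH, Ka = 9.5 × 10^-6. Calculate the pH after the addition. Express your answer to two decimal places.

OH- converts (CH3)3CCOOH to (CH3)3CCOO-: (CH3)3CCOOH → 0.197 mol, (CH3)3CCOO- → 0.342 mol.
pKa = −log(9.5 × 10^-6) = 5.022
Henderson–Hasselbalch with mole ratio 0.342/0.197: pH = 5.022 + (+0.240)

pH = 5.26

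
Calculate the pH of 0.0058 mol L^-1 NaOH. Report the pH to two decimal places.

pH = 11.76

NaOH is a strong base; [OH-] = 0.0058 M.
pOH = -log(0.0058) = 2.24
pH = 14.00 - 2.24 = 11.76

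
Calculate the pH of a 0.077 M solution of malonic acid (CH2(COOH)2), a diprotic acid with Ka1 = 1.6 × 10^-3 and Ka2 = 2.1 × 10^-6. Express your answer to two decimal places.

Ka1 ≫ Ka2, so treat the first dissociation as the only significant source of H+.
Ka1 = x²/(0.077 − x) = 1.6 × 10^-3
Solving the quadratic: x = (−Ka1 + √(Ka1² + 4·Ka1·C₀))/2 = 1.03 × 10^-2 M
pH = −log(1.03 × 10^-2) = 1.99

pH = 1.99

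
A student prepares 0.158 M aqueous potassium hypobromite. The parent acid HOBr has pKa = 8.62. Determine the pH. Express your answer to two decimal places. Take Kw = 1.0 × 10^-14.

OBr- is the conjugate base of the weak acid HOBr.
Ka = 10^(−8.62) = 2.40 × 10^-9
Kb = Kw/Ka = 1.0×10^-14 / 2.40 × 10^-9 = 4.17 × 10^-6
Kb = [OH-]²/(0.158 − [OH-]) = 4.17 × 10^-6
Since Kb ≪ C₀, [OH-] ≈ √(Kb·C₀) = 8.12 × 10^-4 M.
([OH-]/C₀ = 0.51% < 5%, so the approximation holds.)
pOH = 3.09, so pH = 14.00 − pOH = 10.91

pH = 10.91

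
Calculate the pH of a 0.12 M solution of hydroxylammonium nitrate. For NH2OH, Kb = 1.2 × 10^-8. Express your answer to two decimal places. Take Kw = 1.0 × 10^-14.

NH3OH+ is the conjugate acid of the weak base NH2OH.
Ka = Kw/Kb = 1.0×10^-14 / 1.2 × 10^-8 = 8.33 × 10^-7
Ka = [H+]²/(0.12 − [H+]) = 8.33 × 10^-7
Assume [H+] ≪ 0.12: [H+] ≈ √(8.33 × 10^-7 × 0.12) = 3.16 × 10^-4 M
pH = −log(3.16 × 10^-4) = 3.50

pH = 3.50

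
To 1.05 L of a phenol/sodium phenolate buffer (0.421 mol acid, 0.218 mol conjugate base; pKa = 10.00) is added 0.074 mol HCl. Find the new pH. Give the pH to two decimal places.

pH = 9.46

After neutralization: n(C6H5OH) = 0.495 mol, n(C6H5O-) = 0.144 mol.
Henderson–Hasselbalch with mole ratio 0.144/0.495: pH = 10.00 + (-0.536)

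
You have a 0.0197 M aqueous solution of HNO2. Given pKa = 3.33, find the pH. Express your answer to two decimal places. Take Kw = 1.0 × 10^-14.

pH = 2.55

HNO2 ⇌ NO2- + H+
Ka = 10^(−3.33) = 4.68 × 10^-4
Ka = [H+]²/(0.0197 − [H+]) = 4.68 × 10^-4
[H+] is not negligible relative to C₀; solve [H+]² + 0.000468·[H+] − 9.22e-06 = 0.
[H+] = [−0.000468 + √(0.000468² + 3.69e-05)]/2 = 2.81 × 10^-3 M
pH = −log[H+] = −log(2.81 × 10^-3) = 2.55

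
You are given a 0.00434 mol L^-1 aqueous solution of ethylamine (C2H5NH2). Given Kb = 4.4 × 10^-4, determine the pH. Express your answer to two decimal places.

C2H5NH2 + H2O ⇌ C2H5NH3+ + OH-
From the ICE table, Kb = [OH-]²/(0.00434 − [OH-]) = 4.4 × 10^-4.
[OH-] is not negligible relative to C₀; solve [OH-]² + 0.00044·[OH-] − 1.91e-06 = 0.
[OH-] = [−0.00044 + √(0.00044² + 7.64e-06)]/2 = 1.18 × 10^-3 M
pOH = 2.93, so pH = 14.00 − pOH = 11.07

pH = 11.07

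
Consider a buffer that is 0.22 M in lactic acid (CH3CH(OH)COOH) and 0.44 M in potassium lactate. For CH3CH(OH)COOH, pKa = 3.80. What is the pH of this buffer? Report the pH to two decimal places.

pH = pKa + log([A⁻]/[HA]) = 3.80 + log(0.44/0.22)
pH = 3.80 + (+0.301) = 4.10

pH = 4.10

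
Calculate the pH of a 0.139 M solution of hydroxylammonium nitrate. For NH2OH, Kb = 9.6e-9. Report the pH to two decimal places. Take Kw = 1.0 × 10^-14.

NH3OH+ is the conjugate acid of the weak base NH2OH.
Ka = Kw/Kb = 1.0×10^-14 / 9.6 × 10^-9 = 1.04 × 10^-6
Let x = [H+] at equilibrium. Ka = x²/(0.139 − x).
Neglecting x in the denominator: x = √(1.04 × 10^-6 × 0.139) = 3.80 × 10^-4 M
Check: 0.27% ionized — well under 5%, approximation valid.
pH = −log(3.80 × 10^-4) = 3.42

pH = 3.42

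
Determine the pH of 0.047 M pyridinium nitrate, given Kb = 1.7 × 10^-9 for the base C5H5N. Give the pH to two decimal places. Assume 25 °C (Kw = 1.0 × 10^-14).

pH = 3.28

C5H5NH+ is the conjugate acid of the weak base C5H5N.
Ka = Kw/Kb = 1.0×10^-14 / 1.7 × 10^-9 = 5.88 × 10^-6
Ka = [H+]²/(0.047 − [H+]) = 5.88 × 10^-6
Assume [H+] ≪ 0.047: [H+] ≈ √(5.88 × 10^-6 × 0.047) = 5.26 × 10^-4 M
Check: 1.1% ionized — well under 5%, approximation valid.
pH = −log[H+] = −log(5.26 × 10^-4) = 3.28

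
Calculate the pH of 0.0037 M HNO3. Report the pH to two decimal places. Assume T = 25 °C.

HNO3 is a strong acid and dissociates completely, so [H+] = 0.0037 M.
pH = -log(0.0037) = 2.43

pH = 2.43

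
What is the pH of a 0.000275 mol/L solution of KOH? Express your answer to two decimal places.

pH = 10.44

KOH is a strong base; [OH-] = 0.000275 M.
pOH = -log(0.000275) = 3.56
pH = 14.00 - 3.56 = 10.44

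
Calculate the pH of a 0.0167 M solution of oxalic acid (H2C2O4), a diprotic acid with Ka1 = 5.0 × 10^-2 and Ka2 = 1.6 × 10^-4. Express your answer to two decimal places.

Since Ka1 ≫ Ka2, the first ionization dominates [H+].
Ka1 = x²/(0.0167 − x) = 5.0 × 10^-2
Solving the quadratic: x = (−Ka1 + √(Ka1² + 4·Ka1·C₀))/2 = 1.32 × 10^-2 M
pH = −log(1.32 × 10^-2) = 1.88

pH = 1.88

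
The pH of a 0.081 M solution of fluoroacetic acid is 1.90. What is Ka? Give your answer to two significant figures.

[H+] = 10^(-1.90) = 1.26 × 10^-2 M
At equilibrium [HA] = 0.081 − 1.26 × 10^-2 = 6.84 × 10^-2 M
Ka = [H+][A-]/[HA] = (1.26 × 10^-2)² / 6.84 × 10^-2 = 2.3 × 10^-3

Ka = 2.3 × 10^-3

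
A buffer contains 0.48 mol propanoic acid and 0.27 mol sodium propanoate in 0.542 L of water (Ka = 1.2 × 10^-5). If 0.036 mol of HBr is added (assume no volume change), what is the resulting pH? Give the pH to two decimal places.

pH = 4.58

Added H+ converts CH3CH2COO- to CH3CH2COOH: CH3CH2COOH → 0.516 mol, CH3CH2COO- → 0.234 mol.
pKa = −log(1.2 × 10^-5) = 4.921
pH = pKa + log([A⁻]/[HA]) = 4.921 + log(0.234/0.516) = 4.921 -0.343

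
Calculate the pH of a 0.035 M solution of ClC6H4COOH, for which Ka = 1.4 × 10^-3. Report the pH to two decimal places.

pH = 2.20

ClC6H4COOH ⇌ ClC6H4COO- + H+
Ka = x²/(0.035 − x) = 1.4 × 10^-3
The 5% rule fails; solving x² + Ka·x − Ka·C₀ = 0 exactly:
x = [−0.0014 + √(0.0014² + 0.000196)]/2 = 6.33 × 10^-3 M
pH = −log[H+] = −log(6.33 × 10^-3) = 2.20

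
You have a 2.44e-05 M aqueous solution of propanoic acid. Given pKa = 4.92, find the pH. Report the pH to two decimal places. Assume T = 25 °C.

pH = 4.92

CH3CH2COOH ⇌ CH3CH2COO- + H+
Ka = 10^(−4.92) = 1.20 × 10^-5
From the ICE table, Ka = [H+]²/(2.44e-05 − [H+]) = 1.20 × 10^-5.
The 5% rule fails; solving [H+]² + Ka·[H+] − Ka·C₀ = 0 exactly:
[H+] = (−Ka + √(Ka² + 4·Ka·C₀))/2 = 1.21 × 10^-5 M
pH = −log(1.21 × 10^-5) = 4.92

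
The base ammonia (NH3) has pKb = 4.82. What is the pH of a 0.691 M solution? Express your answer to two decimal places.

pH = 11.51

NH3 + H2O ⇌ NH4+ + OH-
Kb = 10^(−4.82) = 1.51 × 10^-5
Kb = [OH-]²/(0.691 − [OH-]) = 1.51 × 10^-5
Since Kb ≪ C₀, [OH-] ≈ √(Kb·C₀) = 3.23 × 10^-3 M.
([OH-]/C₀ = 0.47% < 5%, so the approximation holds.)
pOH = −log(3.23 × 10^-3) = 2.49; pH = 14.00 − 2.49 = 11.51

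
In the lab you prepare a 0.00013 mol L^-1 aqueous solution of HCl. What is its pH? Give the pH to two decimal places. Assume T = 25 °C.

pH = 3.89

HCl is a strong acid and dissociates completely, so [H+] = 0.00013 M.
pH = -log(0.00013) = 3.89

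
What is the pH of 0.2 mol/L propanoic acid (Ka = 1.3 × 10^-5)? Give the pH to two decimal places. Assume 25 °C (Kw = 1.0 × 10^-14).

pH = 2.79

CH3CH2COOH ⇌ CH3CH2COO- + H+
From the ICE table, Ka = [H+]²/(0.2 − [H+]) = 1.3 × 10^-5.
Since Ka ≪ C₀, [H+] ≈ √(Ka·C₀) = 1.61 × 10^-3 M.
([H+]/C₀ = 0.81% < 5%, so the approximation holds.)
pH = −log(1.61 × 10^-3) = 2.79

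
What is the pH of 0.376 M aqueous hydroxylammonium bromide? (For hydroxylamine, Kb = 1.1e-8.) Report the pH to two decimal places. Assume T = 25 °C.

NH3OH+ is the conjugate acid of the weak base NH2OH.
Ka = Kw/Kb = 1.0×10^-14 / 1.1 × 10^-8 = 9.09 × 10^-7
From the ICE table, Ka = x²/(0.376 − x) = 9.09 × 10^-7.
Since Ka ≪ C₀, x ≈ √(Ka·C₀) = 5.85 × 10^-4 M.
(x/C₀ = 0.16% < 5%, so the approximation holds.)
pH = −log(5.85 × 10^-4) = 3.23

pH = 3.23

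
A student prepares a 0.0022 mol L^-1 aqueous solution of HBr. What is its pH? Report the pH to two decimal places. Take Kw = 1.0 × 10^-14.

pH = 2.66

HBr is a strong acid and dissociates completely, so [H+] = 0.0022 M.
pH = -log(0.0022) = 2.66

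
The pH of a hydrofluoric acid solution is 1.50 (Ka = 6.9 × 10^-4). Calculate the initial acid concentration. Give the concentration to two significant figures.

[H+] = 10^(-1.50) = 3.16 × 10^-2 M = x
Ka = x²/(C₀ − x) ⇒ C₀ = x + x²/Ka
C₀ = 3.16 × 10^-2 + (3.16 × 10^-2)²/(6.9 × 10^-4) = 1.48 M

C₀ = 1.5 M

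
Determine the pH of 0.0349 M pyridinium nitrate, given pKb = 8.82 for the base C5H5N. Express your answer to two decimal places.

C5H5NH+ is the conjugate acid of the weak base C5H5N.
Kb = 10^(−8.82) = 1.51 × 10^-9
Ka = Kw/Kb = 1.0×10^-14 / 1.51 × 10^-9 = 6.62 × 10^-6
From the ICE table, Ka = [H+]²/(0.0349 − [H+]) = 6.62 × 10^-6.
Neglecting [H+] in the denominator: [H+] = √(6.62 × 10^-6 × 0.0349) = 4.81 × 10^-4 M
([H+]/C₀ = 1.4% < 5%, so the approximation holds.)
pH = −log(4.81 × 10^-4) = 3.32

pH = 3.32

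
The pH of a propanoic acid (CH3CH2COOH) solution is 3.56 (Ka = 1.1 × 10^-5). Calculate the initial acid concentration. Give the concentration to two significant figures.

C₀ = 7.2 × 10^-3 M

[H+] = 10^(-3.56) = 2.75 × 10^-4 M = x
Ka = x²/(C₀ − x) ⇒ C₀ = x + x²/Ka
C₀ = 2.75 × 10^-4 + (2.75 × 10^-4)²/(1.1 × 10^-5) = 7.15 × 10^-3 M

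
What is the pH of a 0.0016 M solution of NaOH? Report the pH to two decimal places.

NaOH is a strong base; [OH-] = 0.0016 M.
pOH = -log(0.0016) = 2.80
pH = 14.00 - 2.80 = 11.20

pH = 11.20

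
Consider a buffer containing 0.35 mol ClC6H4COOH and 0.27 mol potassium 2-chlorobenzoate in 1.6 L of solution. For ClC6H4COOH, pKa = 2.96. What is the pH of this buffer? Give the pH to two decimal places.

pH = 2.85

pH = pKa + log([A⁻]/[HA]) = 2.96 + log(0.27/0.35)
pH = 2.96 + (-0.113) = 2.85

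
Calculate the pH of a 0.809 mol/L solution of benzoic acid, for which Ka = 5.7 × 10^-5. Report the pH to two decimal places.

C6H5COOH ⇌ C6H5COO- + H+
Ka = x²/(0.809 − x) = 5.7 × 10^-5
Neglecting x in the denominator: x = √(5.7 × 10^-5 × 0.809) = 6.79 × 10^-3 M
pH = −log[H+] = −log(6.79 × 10^-3) = 2.17

pH = 2.17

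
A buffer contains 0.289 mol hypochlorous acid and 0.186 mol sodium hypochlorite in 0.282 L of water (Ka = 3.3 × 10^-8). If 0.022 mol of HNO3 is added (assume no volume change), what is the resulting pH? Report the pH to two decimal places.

After neutralization: n(HOCl) = 0.311 mol, n(OCl-) = 0.164 mol.
pKa = −log(3.3 × 10^-8) = 7.481
pH = pKa + log(n_OCl-/n_HOCl) = 7.481 + log(0.164/0.311) = 7.481 + (-0.278)

pH = 7.20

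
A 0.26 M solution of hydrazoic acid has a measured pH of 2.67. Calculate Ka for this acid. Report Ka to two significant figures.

Ka = 1.8 × 10^-5

[H+] = 10^(-2.67) = 2.14 × 10^-3 M
At equilibrium [HA] = 0.26 − 2.14 × 10^-3 = 2.58 × 10^-1 M
Ka = [H+][A-]/[HA] = (2.14 × 10^-3)² / 2.58 × 10^-1 = 1.8 × 10^-5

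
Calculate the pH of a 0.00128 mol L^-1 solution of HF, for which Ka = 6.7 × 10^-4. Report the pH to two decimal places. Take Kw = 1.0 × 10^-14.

HF ⇌ F- + H+
Let x = [H+] at equilibrium. Ka = x²/(0.00128 − x).
Here C₀/Ka ≈ 1.91, so the small-x approximation fails. Use the quadratic:
x = (−Ka + √(Ka² + 4·Ka·C₀))/2 = 6.50 × 10^-4 M
pH = −log(6.50 × 10^-4) = 3.19

pH = 3.19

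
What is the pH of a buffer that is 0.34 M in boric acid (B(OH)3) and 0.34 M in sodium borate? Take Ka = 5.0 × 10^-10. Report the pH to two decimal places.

pH = 9.30

pKa = −log(5.0 × 10^-10) = 9.301
Henderson–Hasselbalch: pH = pKa + log([B(OH)4-]/[B(OH)3]) = 9.301 + log(0.34/0.34)
pH = 9.301 + (+0.000) = 9.30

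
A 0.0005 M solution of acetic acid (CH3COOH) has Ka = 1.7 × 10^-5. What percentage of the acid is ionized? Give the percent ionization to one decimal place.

CH3COOH ⇌ CH3COO- + H+; let x = [H+] at equilibrium.
Solve x² + 1.7e-05x − 8.5e-09 = 0 → x = 8.41 × 10^-5 M
% ionization = x/C₀ × 100% = 8.41 × 10^-5/0.0005 × 100% = 16.8%

16.8%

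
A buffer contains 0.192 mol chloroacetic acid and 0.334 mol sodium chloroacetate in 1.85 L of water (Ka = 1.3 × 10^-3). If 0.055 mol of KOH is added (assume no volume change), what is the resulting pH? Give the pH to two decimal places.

After neutralization: n(ClCH2COOH) = 0.137 mol, n(ClCH2COO-) = 0.389 mol.
pKa = −log(1.3 × 10^-3) = 2.886
pH = pKa + log([A⁻]/[HA]) = 2.886 + log(0.389/0.137) = 2.886 +0.453

pH = 3.34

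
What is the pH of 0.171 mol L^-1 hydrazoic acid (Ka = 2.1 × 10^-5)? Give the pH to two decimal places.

HN3 ⇌ N3- + H+
Ka = x²/(0.171 − x) = 2.1 × 10^-5
Since Ka ≪ C₀, x ≈ √(Ka·C₀) = 1.89 × 10^-3 M.
(x/C₀ = 1.1% < 5%, so the approximation holds.)
pH = −log(1.89 × 10^-3) = 2.72

pH = 2.72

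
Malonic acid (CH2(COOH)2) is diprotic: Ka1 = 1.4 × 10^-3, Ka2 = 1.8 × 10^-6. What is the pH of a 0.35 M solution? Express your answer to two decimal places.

Ka1 ≫ Ka2, so treat the first dissociation as the only significant source of H+.
Ka1 = x²/(0.35 − x) = 1.4 × 10^-3
Solving the quadratic: x = (−Ka1 + √(Ka1² + 4·Ka1·C₀))/2 = 2.14 × 10^-2 M
pH = −log(2.14 × 10^-2) = 1.67

pH = 1.67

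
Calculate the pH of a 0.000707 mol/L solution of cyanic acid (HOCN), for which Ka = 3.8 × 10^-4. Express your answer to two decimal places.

HOCN ⇌ OCN- + H+
Ka = x²/(0.000707 − x) = 3.8 × 10^-4
x is not negligible relative to C₀; solve x² + 0.00038·x − 2.69e-07 = 0.
x = (−Ka + √(Ka² + 4·Ka·C₀))/2 = 3.62 × 10^-4 M
pH = −log(3.62 × 10^-4) = 3.44

pH = 3.44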